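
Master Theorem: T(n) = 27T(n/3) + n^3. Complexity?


a=27, b=3, c=3. log_3(27)=3 = c=3. Case 2: O(n^c log n) = O(n^3 log n)
Complexity: O(n^3 log n)


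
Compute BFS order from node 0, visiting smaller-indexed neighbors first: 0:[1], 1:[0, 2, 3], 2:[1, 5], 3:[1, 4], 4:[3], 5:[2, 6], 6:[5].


BFS queue: start with [0]
Visit order: [0, 1, 2, 3, 5, 4, 6]


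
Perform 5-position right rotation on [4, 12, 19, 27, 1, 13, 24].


Right rotate by 5: [19, 27, 1, 13, 24, 4, 12]


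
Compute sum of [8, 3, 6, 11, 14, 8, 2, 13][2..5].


Prefix sums: [0, 8, 11, 17, 28, 42, 50, 52, 65]
Sum[2..5] = prefix[6] - prefix[2] = 50 - 11 = 39


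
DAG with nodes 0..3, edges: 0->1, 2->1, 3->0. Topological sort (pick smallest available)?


Kahn's algorithm, process smallest node first
Order: [2, 3, 0, 1]


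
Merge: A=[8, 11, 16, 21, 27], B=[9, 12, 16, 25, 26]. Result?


Compare heads, take smaller each step.
Merged: [8, 9, 11, 12, 16, 16, 21, 25, 26, 27]


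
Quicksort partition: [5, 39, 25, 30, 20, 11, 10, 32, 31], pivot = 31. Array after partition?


Elements <= 31 go left of pivot.
Result: [5, 25, 30, 20, 11, 10, 31, 32, 39], pivot at index 6


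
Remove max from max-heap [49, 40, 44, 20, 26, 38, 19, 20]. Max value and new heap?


Max = 49
Replace root with last, heapify down
Resulting heap: [44, 40, 38, 20, 26, 20, 19]


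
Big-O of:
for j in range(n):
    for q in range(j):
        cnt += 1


Per nesting level: O(n) * O(n) [triangular over j] = O(n^2)
Complexity: O(n^2)


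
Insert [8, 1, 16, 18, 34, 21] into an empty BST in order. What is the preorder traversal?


Root = 8; build tree by BST insertion.
Preorder traversal: [8, 1, 16, 18, 34, 21]


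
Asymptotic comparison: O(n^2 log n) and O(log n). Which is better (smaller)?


logarithmic grows slower than n^2 log n
O(log n) is asymptotically smaller; O(n^2 log n) grows faster


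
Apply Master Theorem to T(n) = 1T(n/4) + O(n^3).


a=1, b=4, c=3. log_4(1)=0 < c=3. Case 3: O(n^c) = O(n^3)
Complexity: O(n^3)


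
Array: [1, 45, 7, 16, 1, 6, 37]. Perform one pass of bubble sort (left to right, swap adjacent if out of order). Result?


After one pass: [1, 7, 16, 1, 6, 37, 45]


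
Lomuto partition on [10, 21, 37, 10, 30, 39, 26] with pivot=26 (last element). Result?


Elements <= 26 go left of pivot.
Result: [10, 21, 10, 26, 30, 39, 37], pivot at index 3


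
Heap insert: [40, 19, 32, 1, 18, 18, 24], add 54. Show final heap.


Append 54: [40, 19, 32, 1, 18, 18, 24, 54]
Bubble up: swap idx 7(54) with idx 3(1); swap idx 3(54) with idx 1(19); swap idx 1(54) with idx 0(40)
Result: [54, 40, 32, 19, 18, 18, 24, 1]


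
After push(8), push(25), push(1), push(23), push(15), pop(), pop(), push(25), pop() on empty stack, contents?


push(8) -> [8]
push(25) -> [8, 25]
push(1) -> [8, 25, 1]
push(23) -> [8, 25, 1, 23]
push(15) -> [8, 25, 1, 23, 15]
pop() returns 15 -> [8, 25, 1, 23]
pop() returns 23 -> [8, 25, 1]
push(25) -> [8, 25, 1, 25]
pop() returns 25 -> [8, 25, 1]
Final stack (bottom to top): [8, 25, 1]


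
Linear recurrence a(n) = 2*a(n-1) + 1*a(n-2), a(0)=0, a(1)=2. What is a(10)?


Build bottom-up:
...a(8)=816, a(9)=1970, a(10)=2*1970+1*816=4756


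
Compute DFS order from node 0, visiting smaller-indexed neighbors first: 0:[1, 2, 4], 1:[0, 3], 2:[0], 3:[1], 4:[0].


DFS stack-based: start with [0]
Visit order: [0, 1, 3, 2, 4]


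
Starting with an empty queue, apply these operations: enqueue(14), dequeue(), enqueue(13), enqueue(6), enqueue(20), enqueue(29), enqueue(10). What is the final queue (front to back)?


enqueue(14) -> [14]
dequeue() returns 14 -> []
enqueue(13) -> [13]
enqueue(6) -> [13, 6]
enqueue(20) -> [13, 6, 20]
enqueue(29) -> [13, 6, 20, 29]
enqueue(10) -> [13, 6, 20, 29, 10]
Final queue (front to back): [13, 6, 20, 29, 10]


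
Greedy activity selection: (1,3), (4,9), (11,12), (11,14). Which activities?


Greedy: pick earliest-ending, then skip overlaps.
Selected (3 activities): [(1, 3), (4, 9), (11, 12)]


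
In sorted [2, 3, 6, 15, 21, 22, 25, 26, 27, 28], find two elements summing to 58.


Two pointers: lo=0, hi=9
No pair sums to 58


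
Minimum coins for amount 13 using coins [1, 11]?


dp[0]=0; dp[i]=1+min(dp[i-c] for c in coins)
...dp[8]=8, dp[9]=9, dp[10]=10, dp[11]=1, dp[12]=2, dp[13]=3
Minimum coins for 13 = 3


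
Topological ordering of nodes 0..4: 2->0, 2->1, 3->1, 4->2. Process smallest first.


Kahn's algorithm, process smallest node first
Order: [3, 4, 2, 0, 1]


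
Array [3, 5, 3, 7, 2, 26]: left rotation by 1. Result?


Left rotate by 1: [5, 3, 7, 2, 26, 3]


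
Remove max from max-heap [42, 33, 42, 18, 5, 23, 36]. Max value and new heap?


Max = 42
Replace root with last, heapify down
Resulting heap: [42, 33, 36, 18, 5, 23]


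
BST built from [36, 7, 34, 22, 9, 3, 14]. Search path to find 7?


BST root = 36
Search for 7: compare at each node
Path: [36, 7]


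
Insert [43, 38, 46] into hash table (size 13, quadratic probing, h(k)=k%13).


Insertions: 43->slot 4; 38->slot 12; 46->slot 7
Table: [None, None, None, None, 43, None, None, 46, None, None, None, None, 38]


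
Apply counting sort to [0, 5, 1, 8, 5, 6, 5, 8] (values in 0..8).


Count array: [1, 1, 0, 0, 0, 3, 1, 0, 2]
Reconstruct: [0, 1, 5, 5, 5, 6, 8, 8]


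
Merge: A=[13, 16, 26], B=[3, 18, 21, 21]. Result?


Compare heads, take smaller each step.
Merged: [3, 13, 16, 18, 21, 21, 26]


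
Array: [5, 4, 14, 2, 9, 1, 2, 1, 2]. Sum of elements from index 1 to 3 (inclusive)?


Prefix sums: [0, 5, 9, 23, 25, 34, 35, 37, 38, 40]
Sum[1..3] = prefix[4] - prefix[1] = 25 - 5 = 20


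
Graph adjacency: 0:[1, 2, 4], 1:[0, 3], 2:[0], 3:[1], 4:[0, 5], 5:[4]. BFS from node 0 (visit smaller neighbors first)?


BFS queue: start with [0]
Visit order: [0, 1, 2, 4, 3, 5]


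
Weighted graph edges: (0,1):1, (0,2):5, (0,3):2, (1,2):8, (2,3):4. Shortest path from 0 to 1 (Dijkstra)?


Dijkstra from 0:
Distances: {0: 0, 1: 1, 2: 5, 3: 2}
Shortest distance to 1 = 1, path = [0, 1]


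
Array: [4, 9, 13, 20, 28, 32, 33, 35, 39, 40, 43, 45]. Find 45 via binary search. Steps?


Search for 45:
[0,11] mid=5 arr[5]=32
[6,11] mid=8 arr[8]=39
[9,11] mid=10 arr[10]=43
[11,11] mid=11 arr[11]=45
Total: 4 comparisons


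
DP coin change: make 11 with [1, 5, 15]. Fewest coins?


dp[0]=0; dp[i]=1+min(dp[i-c] for c in coins)
...dp[6]=2, dp[7]=3, dp[8]=4, dp[9]=5, dp[10]=2, dp[11]=3
Minimum coins for 11 = 3


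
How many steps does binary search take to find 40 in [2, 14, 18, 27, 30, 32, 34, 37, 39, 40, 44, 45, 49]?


Search for 40:
[0,12] mid=6 arr[6]=34
[7,12] mid=9 arr[9]=40
Total: 2 comparisons


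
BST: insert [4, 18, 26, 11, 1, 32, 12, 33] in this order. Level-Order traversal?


Root = 4; build tree by BST insertion.
Level-Order traversal: [4, 1, 18, 11, 26, 12, 32, 33]


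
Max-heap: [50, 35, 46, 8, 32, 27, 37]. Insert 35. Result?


Append 35: [50, 35, 46, 8, 32, 27, 37, 35]
Bubble up: swap idx 7(35) with idx 3(8)
Result: [50, 35, 46, 35, 32, 27, 37, 8]


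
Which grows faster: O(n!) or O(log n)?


logarithmic grows slower than factorial
O(log n) is asymptotically smaller; O(n!) grows faster


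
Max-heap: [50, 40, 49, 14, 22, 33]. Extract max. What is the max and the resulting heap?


Max = 50
Replace root with last, heapify down
Resulting heap: [49, 40, 33, 14, 22]


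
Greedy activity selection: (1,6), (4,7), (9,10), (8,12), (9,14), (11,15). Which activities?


Greedy: pick earliest-ending, then skip overlaps.
Selected (3 activities): [(1, 6), (9, 10), (11, 15)]


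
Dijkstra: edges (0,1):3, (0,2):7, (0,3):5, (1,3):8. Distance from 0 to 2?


Dijkstra from 0:
Distances: {0: 0, 1: 3, 2: 7, 3: 5}
Shortest distance to 2 = 7, path = [0, 2]


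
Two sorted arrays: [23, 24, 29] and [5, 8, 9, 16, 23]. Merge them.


Compare heads, take smaller each step.
Merged: [5, 8, 9, 16, 23, 23, 24, 29]


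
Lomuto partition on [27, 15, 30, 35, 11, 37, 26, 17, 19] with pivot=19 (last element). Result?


Elements <= 19 go left of pivot.
Result: [15, 11, 17, 19, 27, 37, 26, 30, 35], pivot at index 3


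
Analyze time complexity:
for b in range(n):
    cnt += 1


Per nesting level: O(n) = O(n)
Complexity: O(n)


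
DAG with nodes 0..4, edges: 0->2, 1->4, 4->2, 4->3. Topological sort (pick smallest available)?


Kahn's algorithm, process smallest node first
Order: [0, 1, 4, 2, 3]


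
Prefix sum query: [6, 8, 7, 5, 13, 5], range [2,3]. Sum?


Prefix sums: [0, 6, 14, 21, 26, 39, 44]
Sum[2..3] = prefix[4] - prefix[2] = 26 - 14 = 12


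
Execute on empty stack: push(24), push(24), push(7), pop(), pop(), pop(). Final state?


push(24) -> [24]
push(24) -> [24, 24]
push(7) -> [24, 24, 7]
pop() returns 7 -> [24, 24]
pop() returns 24 -> [24]
pop() returns 24 -> []
Final stack (bottom to top): []


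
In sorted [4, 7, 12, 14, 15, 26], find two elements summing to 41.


Two pointers: lo=0, hi=5
Found pair: (15, 26) summing to 41


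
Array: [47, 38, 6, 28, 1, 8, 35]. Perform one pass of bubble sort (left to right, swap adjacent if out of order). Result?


After one pass: [38, 6, 28, 1, 8, 35, 47]


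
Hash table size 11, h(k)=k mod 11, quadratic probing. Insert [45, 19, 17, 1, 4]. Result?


Insertions: 45->slot 1; 19->slot 8; 17->slot 6; 1->slot 2; 4->slot 4
Table: [None, 45, 1, None, 4, None, 17, None, 19, None, None]


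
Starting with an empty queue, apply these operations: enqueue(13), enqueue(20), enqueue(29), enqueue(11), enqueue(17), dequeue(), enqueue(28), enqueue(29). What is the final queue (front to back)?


enqueue(13) -> [13]
enqueue(20) -> [13, 20]
enqueue(29) -> [13, 20, 29]
enqueue(11) -> [13, 20, 29, 11]
enqueue(17) -> [13, 20, 29, 11, 17]
dequeue() returns 13 -> [20, 29, 11, 17]
enqueue(28) -> [20, 29, 11, 17, 28]
enqueue(29) -> [20, 29, 11, 17, 28, 29]
Final queue (front to back): [20, 29, 11, 17, 28, 29]


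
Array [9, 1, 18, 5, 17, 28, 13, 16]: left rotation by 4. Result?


Left rotate by 4: [17, 28, 13, 16, 9, 1, 18, 5]


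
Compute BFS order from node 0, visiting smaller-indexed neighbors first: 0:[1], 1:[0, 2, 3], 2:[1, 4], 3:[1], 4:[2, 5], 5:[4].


BFS queue: start with [0]
Visit order: [0, 1, 2, 3, 4, 5]


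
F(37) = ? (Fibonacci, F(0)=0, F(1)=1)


F(n)=F(n-1)+F(n-2)
...F(35)=9227465, F(36)=14930352, F(37)=24157817


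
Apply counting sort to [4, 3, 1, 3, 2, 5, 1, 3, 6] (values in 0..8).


Count array: [0, 2, 1, 3, 1, 1, 1, 0, 0]
Reconstruct: [1, 1, 2, 3, 3, 3, 4, 5, 6]


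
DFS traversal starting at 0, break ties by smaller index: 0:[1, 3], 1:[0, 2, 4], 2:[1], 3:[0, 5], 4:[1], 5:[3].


DFS stack-based: start with [0]
Visit order: [0, 1, 2, 4, 3, 5]


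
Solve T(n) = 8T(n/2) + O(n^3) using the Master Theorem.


a=8, b=2, c=3. log_2(8)=3 = c=3. Case 2: O(n^c log n) = O(n^3 log n)
Complexity: O(n^3 log n)


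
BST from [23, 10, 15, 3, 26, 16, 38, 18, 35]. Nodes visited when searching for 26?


BST root = 23
Search for 26: compare at each node
Path: [23, 26]


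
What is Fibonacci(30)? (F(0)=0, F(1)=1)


F(n)=F(n-1)+F(n-2)
...F(28)=317811, F(29)=514229, F(30)=832040


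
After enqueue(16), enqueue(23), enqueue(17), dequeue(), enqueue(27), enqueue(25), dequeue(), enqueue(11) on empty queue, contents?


enqueue(16) -> [16]
enqueue(23) -> [16, 23]
enqueue(17) -> [16, 23, 17]
dequeue() returns 16 -> [23, 17]
enqueue(27) -> [23, 17, 27]
enqueue(25) -> [23, 17, 27, 25]
dequeue() returns 23 -> [17, 27, 25]
enqueue(11) -> [17, 27, 25, 11]
Final queue (front to back): [17, 27, 25, 11]


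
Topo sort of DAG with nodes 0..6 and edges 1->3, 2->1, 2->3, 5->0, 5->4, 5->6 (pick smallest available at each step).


Kahn's algorithm, process smallest node first
Order: [2, 1, 3, 5, 0, 4, 6]


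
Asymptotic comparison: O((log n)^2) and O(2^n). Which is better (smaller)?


polylogarithmic grows slower than exponential
O((log n)^2) is asymptotically smaller; O(2^n) grows faster


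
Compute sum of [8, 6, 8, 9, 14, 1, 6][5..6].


Prefix sums: [0, 8, 14, 22, 31, 45, 46, 52]
Sum[5..6] = prefix[7] - prefix[5] = 52 - 45 = 7


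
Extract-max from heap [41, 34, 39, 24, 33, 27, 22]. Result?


Max = 41
Replace root with last, heapify down
Resulting heap: [39, 34, 27, 24, 33, 22]


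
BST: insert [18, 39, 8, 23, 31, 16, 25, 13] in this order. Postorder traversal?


Root = 18; build tree by BST insertion.
Postorder traversal: [13, 16, 8, 25, 31, 23, 39, 18]


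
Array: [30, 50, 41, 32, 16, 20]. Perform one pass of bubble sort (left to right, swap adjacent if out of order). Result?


After one pass: [30, 41, 32, 16, 20, 50]


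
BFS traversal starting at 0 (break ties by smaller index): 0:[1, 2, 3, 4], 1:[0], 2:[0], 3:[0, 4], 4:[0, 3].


BFS queue: start with [0]
Visit order: [0, 1, 2, 3, 4]


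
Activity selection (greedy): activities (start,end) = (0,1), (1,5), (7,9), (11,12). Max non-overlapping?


Greedy: pick earliest-ending, then skip overlaps.
Selected (4 activities): [(0, 1), (1, 5), (7, 9), (11, 12)]


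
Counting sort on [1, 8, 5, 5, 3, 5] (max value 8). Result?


Count array: [0, 1, 0, 1, 0, 3, 0, 0, 1]
Reconstruct: [1, 3, 5, 5, 5, 8]


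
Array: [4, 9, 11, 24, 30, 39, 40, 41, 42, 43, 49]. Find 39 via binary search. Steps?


Search for 39:
[0,10] mid=5 arr[5]=39
Total: 1 comparisons


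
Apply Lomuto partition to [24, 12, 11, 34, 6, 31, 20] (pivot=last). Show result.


Elements <= 20 go left of pivot.
Result: [12, 11, 6, 20, 24, 31, 34], pivot at index 3


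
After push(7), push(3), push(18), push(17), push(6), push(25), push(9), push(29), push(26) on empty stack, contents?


push(7) -> [7]
push(3) -> [7, 3]
push(18) -> [7, 3, 18]
push(17) -> [7, 3, 18, 17]
push(6) -> [7, 3, 18, 17, 6]
push(25) -> [7, 3, 18, 17, 6, 25]
push(9) -> [7, 3, 18, 17, 6, 25, 9]
push(29) -> [7, 3, 18, 17, 6, 25, 9, 29]
push(26) -> [7, 3, 18, 17, 6, 25, 9, 29, 26]
Final stack (bottom to top): [7, 3, 18, 17, 6, 25, 9, 29, 26]


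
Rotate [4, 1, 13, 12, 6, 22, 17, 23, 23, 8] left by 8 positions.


Left rotate by 8: [23, 8, 4, 1, 13, 12, 6, 22, 17, 23]


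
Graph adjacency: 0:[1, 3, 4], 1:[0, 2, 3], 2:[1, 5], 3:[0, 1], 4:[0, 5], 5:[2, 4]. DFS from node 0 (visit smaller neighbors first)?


DFS stack-based: start with [0]
Visit order: [0, 1, 2, 5, 4, 3]


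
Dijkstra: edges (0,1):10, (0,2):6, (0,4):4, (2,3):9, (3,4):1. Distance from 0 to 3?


Dijkstra from 0:
Distances: {0: 0, 1: 10, 2: 6, 3: 5, 4: 4}
Shortest distance to 3 = 5, path = [0, 4, 3]


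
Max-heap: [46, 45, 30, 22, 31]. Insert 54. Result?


Append 54: [46, 45, 30, 22, 31, 54]
Bubble up: swap idx 5(54) with idx 2(30); swap idx 2(54) with idx 0(46)
Result: [54, 45, 46, 22, 31, 30]


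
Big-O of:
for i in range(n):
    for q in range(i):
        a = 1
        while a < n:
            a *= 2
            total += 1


Per nesting level: O(n) * O(n) [triangular over i] * O(log n) = O(n^2 log n)
Complexity: O(n^2 log n)


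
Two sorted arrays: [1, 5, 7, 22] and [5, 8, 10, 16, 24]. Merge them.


Compare heads, take smaller each step.
Merged: [1, 5, 5, 7, 8, 10, 16, 22, 24]


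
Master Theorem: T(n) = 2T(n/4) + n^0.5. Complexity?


a=2, b=4, c=0.5. log_4(2)=0.5 = c=0.5. Case 2: O(n^c log n) = O(sqrt(n) log n)
Complexity: O(sqrt(n) log n)


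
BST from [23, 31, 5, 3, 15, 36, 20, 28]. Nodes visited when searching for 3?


BST root = 23
Search for 3: compare at each node
Path: [23, 5, 3]


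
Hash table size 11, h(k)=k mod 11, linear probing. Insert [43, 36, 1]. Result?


Insertions: 43->slot 10; 36->slot 3; 1->slot 1
Table: [None, 1, None, 36, None, None, None, None, None, None, 43]


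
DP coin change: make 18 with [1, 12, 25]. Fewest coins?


dp[0]=0; dp[i]=1+min(dp[i-c] for c in coins)
...dp[13]=2, dp[14]=3, dp[15]=4, dp[16]=5, dp[17]=6, dp[18]=7
Minimum coins for 18 = 7


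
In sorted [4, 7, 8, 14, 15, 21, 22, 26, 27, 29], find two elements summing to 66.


Two pointers: lo=0, hi=9
No pair sums to 66


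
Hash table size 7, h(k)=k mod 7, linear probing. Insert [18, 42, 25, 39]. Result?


Insertions: 18->slot 4; 42->slot 0; 25->slot 5; 39->slot 6
Table: [42, None, None, None, 18, 25, 39]


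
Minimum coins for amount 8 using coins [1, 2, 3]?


dp[0]=0; dp[i]=1+min(dp[i-c] for c in coins)
...dp[3]=1, dp[4]=2, dp[5]=2, dp[6]=2, dp[7]=3, dp[8]=3
Minimum coins for 8 = 3


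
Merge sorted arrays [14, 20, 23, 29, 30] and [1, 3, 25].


Compare heads, take smaller each step.
Merged: [1, 3, 14, 20, 23, 25, 29, 30]


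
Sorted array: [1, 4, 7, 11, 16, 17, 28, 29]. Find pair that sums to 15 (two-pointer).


Two pointers: lo=0, hi=7
Found pair: (4, 11) summing to 15


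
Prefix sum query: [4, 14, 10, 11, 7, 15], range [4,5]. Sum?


Prefix sums: [0, 4, 18, 28, 39, 46, 61]
Sum[4..5] = prefix[6] - prefix[4] = 61 - 39 = 22


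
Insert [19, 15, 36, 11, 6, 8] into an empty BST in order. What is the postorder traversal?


Root = 19; build tree by BST insertion.
Postorder traversal: [8, 6, 11, 15, 36, 19]


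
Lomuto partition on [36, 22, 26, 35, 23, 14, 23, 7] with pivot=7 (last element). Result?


Elements <= 7 go left of pivot.
Result: [7, 22, 26, 35, 23, 14, 23, 36], pivot at index 0


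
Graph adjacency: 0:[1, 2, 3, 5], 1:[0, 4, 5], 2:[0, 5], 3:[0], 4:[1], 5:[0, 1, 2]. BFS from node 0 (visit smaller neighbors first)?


BFS queue: start with [0]
Visit order: [0, 1, 2, 3, 5, 4]


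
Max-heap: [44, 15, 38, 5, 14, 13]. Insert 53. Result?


Append 53: [44, 15, 38, 5, 14, 13, 53]
Bubble up: swap idx 6(53) with idx 2(38); swap idx 2(53) with idx 0(44)
Result: [53, 15, 44, 5, 14, 13, 38]


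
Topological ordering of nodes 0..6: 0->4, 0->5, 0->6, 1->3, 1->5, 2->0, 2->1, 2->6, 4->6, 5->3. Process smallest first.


Kahn's algorithm, process smallest node first
Order: [2, 0, 1, 4, 5, 3, 6]


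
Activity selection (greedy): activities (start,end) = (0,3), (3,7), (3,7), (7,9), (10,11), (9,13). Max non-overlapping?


Greedy: pick earliest-ending, then skip overlaps.
Selected (4 activities): [(0, 3), (3, 7), (7, 9), (10, 11)]


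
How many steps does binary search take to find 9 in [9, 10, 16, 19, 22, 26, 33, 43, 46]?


Search for 9:
[0,8] mid=4 arr[4]=22
[0,3] mid=1 arr[1]=10
[0,0] mid=0 arr[0]=9
Total: 3 comparisons


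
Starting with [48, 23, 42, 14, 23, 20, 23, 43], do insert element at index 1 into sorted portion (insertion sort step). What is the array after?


After one pass: [23, 48, 42, 14, 23, 20, 23, 43]


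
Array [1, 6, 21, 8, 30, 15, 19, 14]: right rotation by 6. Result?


Right rotate by 6: [21, 8, 30, 15, 19, 14, 1, 6]


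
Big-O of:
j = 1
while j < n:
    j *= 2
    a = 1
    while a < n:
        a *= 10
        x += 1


Per nesting level: O(log n) * O(log n) = O((log n)^2)
Complexity: O((log n)^2)


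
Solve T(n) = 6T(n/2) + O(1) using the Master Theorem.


a=6, b=2, c=0. log_2(6)=2.585 > c=0. Case 1: O(n^log_b(a)) = O(n^2.585)
Complexity: O(n^2.585)


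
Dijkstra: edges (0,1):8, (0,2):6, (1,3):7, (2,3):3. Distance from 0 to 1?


Dijkstra from 0:
Distances: {0: 0, 1: 8, 2: 6, 3: 9}
Shortest distance to 1 = 8, path = [0, 1]


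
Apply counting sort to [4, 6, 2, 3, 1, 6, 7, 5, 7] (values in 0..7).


Count array: [0, 1, 1, 1, 1, 1, 2, 2]
Reconstruct: [1, 2, 3, 4, 5, 6, 6, 7, 7]


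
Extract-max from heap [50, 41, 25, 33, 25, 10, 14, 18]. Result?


Max = 50
Replace root with last, heapify down
Resulting heap: [41, 33, 25, 18, 25, 10, 14]


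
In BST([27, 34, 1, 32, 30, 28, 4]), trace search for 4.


BST root = 27
Search for 4: compare at each node
Path: [27, 1, 4]


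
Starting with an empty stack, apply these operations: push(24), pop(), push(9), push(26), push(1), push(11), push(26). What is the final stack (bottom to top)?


push(24) -> [24]
pop() returns 24 -> []
push(9) -> [9]
push(26) -> [9, 26]
push(1) -> [9, 26, 1]
push(11) -> [9, 26, 1, 11]
push(26) -> [9, 26, 1, 11, 26]
Final stack (bottom to top): [9, 26, 1, 11, 26]


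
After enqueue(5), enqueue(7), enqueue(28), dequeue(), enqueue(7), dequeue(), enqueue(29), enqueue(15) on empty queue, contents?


enqueue(5) -> [5]
enqueue(7) -> [5, 7]
enqueue(28) -> [5, 7, 28]
dequeue() returns 5 -> [7, 28]
enqueue(7) -> [7, 28, 7]
dequeue() returns 7 -> [28, 7]
enqueue(29) -> [28, 7, 29]
enqueue(15) -> [28, 7, 29, 15]
Final queue (front to back): [28, 7, 29, 15]


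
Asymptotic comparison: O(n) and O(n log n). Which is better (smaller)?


linear grows slower than linearithmic
O(n) is asymptotically smaller; O(n log n) grows faster


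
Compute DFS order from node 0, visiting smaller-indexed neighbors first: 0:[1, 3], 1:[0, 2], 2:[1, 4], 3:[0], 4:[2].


DFS stack-based: start with [0]
Visit order: [0, 1, 2, 4, 3]


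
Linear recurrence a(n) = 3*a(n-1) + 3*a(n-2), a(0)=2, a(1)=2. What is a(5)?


Build bottom-up:
...a(3)=42, a(4)=162, a(5)=3*162+3*42=612


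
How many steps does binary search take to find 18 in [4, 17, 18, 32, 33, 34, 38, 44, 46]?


Search for 18:
[0,8] mid=4 arr[4]=33
[0,3] mid=1 arr[1]=17
[2,3] mid=2 arr[2]=18
Total: 3 comparisons


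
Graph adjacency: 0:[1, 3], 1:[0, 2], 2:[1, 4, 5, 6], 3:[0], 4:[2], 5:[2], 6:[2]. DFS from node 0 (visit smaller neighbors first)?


DFS stack-based: start with [0]
Visit order: [0, 1, 2, 4, 5, 6, 3]


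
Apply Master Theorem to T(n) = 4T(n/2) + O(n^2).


a=4, b=2, c=2. log_2(4)=2 = c=2. Case 2: O(n^c log n) = O(n^2 log n)
Complexity: O(n^2 log n)


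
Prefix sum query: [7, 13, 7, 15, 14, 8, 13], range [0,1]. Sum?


Prefix sums: [0, 7, 20, 27, 42, 56, 64, 77]
Sum[0..1] = prefix[2] - prefix[0] = 20 - 0 = 20


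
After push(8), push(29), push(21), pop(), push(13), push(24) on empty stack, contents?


push(8) -> [8]
push(29) -> [8, 29]
push(21) -> [8, 29, 21]
pop() returns 21 -> [8, 29]
push(13) -> [8, 29, 13]
push(24) -> [8, 29, 13, 24]
Final stack (bottom to top): [8, 29, 13, 24]


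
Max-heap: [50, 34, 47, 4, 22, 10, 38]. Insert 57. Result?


Append 57: [50, 34, 47, 4, 22, 10, 38, 57]
Bubble up: swap idx 7(57) with idx 3(4); swap idx 3(57) with idx 1(34); swap idx 1(57) with idx 0(50)
Result: [57, 50, 47, 34, 22, 10, 38, 4]


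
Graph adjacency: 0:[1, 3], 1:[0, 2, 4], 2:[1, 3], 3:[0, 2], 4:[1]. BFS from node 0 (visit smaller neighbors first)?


BFS queue: start with [0]
Visit order: [0, 1, 3, 2, 4]


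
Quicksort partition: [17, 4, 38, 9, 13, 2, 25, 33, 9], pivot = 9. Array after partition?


Elements <= 9 go left of pivot.
Result: [4, 9, 2, 9, 13, 38, 25, 33, 17], pivot at index 3


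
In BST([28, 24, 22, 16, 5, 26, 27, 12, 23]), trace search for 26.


BST root = 28
Search for 26: compare at each node
Path: [28, 24, 26]


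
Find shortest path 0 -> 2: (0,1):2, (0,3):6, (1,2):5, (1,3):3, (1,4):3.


Dijkstra from 0:
Distances: {0: 0, 1: 2, 2: 7, 3: 5, 4: 5}
Shortest distance to 2 = 7, path = [0, 1, 2]


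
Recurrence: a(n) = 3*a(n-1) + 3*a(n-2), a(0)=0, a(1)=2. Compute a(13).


Build bottom-up:
...a(11)=1015254, a(12)=3849120, a(13)=3*3849120+3*1015254=14593122


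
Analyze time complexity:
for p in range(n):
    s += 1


Per nesting level: O(n) = O(n)
Complexity: O(n)


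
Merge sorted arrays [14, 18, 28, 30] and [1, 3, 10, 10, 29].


Compare heads, take smaller each step.
Merged: [1, 3, 10, 10, 14, 18, 28, 29, 30]


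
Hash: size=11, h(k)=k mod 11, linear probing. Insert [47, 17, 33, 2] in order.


Insertions: 47->slot 3; 17->slot 6; 33->slot 0; 2->slot 2
Table: [33, None, 2, 47, None, None, 17, None, None, None, None]


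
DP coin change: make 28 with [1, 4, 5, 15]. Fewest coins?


dp[0]=0; dp[i]=1+min(dp[i-c] for c in coins)
...dp[23]=3, dp[24]=3, dp[25]=3, dp[26]=4, dp[27]=4, dp[28]=4
Minimum coins for 28 = 4


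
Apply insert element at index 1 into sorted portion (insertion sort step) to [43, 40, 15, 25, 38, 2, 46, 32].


After one pass: [40, 43, 15, 25, 38, 2, 46, 32]


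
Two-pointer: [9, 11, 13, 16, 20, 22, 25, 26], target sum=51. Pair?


Two pointers: lo=0, hi=7
Found pair: (25, 26) summing to 51


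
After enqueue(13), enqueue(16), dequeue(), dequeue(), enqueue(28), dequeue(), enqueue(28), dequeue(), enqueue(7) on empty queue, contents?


enqueue(13) -> [13]
enqueue(16) -> [13, 16]
dequeue() returns 13 -> [16]
dequeue() returns 16 -> []
enqueue(28) -> [28]
dequeue() returns 28 -> []
enqueue(28) -> [28]
dequeue() returns 28 -> []
enqueue(7) -> [7]
Final queue (front to back): [7]


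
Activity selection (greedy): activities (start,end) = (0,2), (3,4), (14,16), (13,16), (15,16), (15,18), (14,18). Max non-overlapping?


Greedy: pick earliest-ending, then skip overlaps.
Selected (3 activities): [(0, 2), (3, 4), (14, 16)]


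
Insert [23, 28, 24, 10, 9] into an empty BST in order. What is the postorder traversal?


Root = 23; build tree by BST insertion.
Postorder traversal: [9, 10, 24, 28, 23]


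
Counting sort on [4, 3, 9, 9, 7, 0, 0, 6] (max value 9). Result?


Count array: [2, 0, 0, 1, 1, 0, 1, 1, 0, 2]
Reconstruct: [0, 0, 3, 4, 6, 7, 9, 9]


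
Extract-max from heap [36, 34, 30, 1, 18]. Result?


Max = 36
Replace root with last, heapify down
Resulting heap: [34, 18, 30, 1]


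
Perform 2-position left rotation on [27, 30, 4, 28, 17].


Left rotate by 2: [4, 28, 17, 27, 30]


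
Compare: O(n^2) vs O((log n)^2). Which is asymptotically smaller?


polylogarithmic grows slower than quadratic
O((log n)^2) is asymptotically smaller; O(n^2) grows faster


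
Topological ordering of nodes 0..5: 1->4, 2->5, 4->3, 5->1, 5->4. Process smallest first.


Kahn's algorithm, process smallest node first
Order: [0, 2, 5, 1, 4, 3]


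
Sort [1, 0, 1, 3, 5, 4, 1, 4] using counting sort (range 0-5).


Count array: [1, 3, 0, 1, 2, 1]
Reconstruct: [0, 1, 1, 1, 3, 4, 4, 5]


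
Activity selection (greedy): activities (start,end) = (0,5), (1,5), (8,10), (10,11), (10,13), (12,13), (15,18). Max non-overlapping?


Greedy: pick earliest-ending, then skip overlaps.
Selected (5 activities): [(0, 5), (8, 10), (10, 11), (12, 13), (15, 18)]


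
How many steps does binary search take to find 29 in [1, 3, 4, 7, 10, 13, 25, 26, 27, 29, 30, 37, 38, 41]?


Search for 29:
[0,13] mid=6 arr[6]=25
[7,13] mid=10 arr[10]=30
[7,9] mid=8 arr[8]=27
[9,9] mid=9 arr[9]=29
Total: 4 comparisons


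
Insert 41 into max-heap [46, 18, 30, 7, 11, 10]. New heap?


Append 41: [46, 18, 30, 7, 11, 10, 41]
Bubble up: swap idx 6(41) with idx 2(30)
Result: [46, 18, 41, 7, 11, 10, 30]


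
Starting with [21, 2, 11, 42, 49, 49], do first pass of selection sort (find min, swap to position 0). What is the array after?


After one pass: [2, 21, 11, 42, 49, 49]


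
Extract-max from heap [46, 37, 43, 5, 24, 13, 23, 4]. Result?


Max = 46
Replace root with last, heapify down
Resulting heap: [43, 37, 23, 5, 24, 13, 4]


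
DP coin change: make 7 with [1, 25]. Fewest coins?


dp[0]=0; dp[i]=1+min(dp[i-c] for c in coins)
...dp[2]=2, dp[3]=3, dp[4]=4, dp[5]=5, dp[6]=6, dp[7]=7
Minimum coins for 7 = 7


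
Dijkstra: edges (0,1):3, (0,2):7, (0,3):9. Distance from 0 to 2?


Dijkstra from 0:
Distances: {0: 0, 1: 3, 2: 7, 3: 9}
Shortest distance to 2 = 7, path = [0, 2]


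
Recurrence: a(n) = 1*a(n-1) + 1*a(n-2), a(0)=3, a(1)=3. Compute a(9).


Build bottom-up:
...a(7)=63, a(8)=102, a(9)=1*102+1*63=165


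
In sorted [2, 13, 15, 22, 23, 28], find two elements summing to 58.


Two pointers: lo=0, hi=5
No pair sums to 58


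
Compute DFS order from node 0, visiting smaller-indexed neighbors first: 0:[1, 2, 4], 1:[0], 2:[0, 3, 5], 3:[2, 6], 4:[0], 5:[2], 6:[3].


DFS stack-based: start with [0]
Visit order: [0, 1, 2, 3, 6, 5, 4]


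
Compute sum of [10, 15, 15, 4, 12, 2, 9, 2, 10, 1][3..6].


Prefix sums: [0, 10, 25, 40, 44, 56, 58, 67, 69, 79, 80]
Sum[3..6] = prefix[7] - prefix[3] = 67 - 40 = 27


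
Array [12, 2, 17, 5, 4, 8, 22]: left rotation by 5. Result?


Left rotate by 5: [8, 22, 12, 2, 17, 5, 4]


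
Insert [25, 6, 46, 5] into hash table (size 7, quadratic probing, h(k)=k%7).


Insertions: 25->slot 4; 6->slot 6; 46->slot 5; 5->slot 2
Table: [None, None, 5, None, 25, 46, 6]


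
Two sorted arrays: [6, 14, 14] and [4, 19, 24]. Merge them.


Compare heads, take smaller each step.
Merged: [4, 6, 14, 14, 19, 24]


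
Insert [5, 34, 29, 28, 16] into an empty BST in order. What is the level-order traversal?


Root = 5; build tree by BST insertion.
Level-Order traversal: [5, 34, 29, 28, 16]


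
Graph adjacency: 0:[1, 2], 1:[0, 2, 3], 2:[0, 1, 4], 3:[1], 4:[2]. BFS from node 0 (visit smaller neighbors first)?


BFS queue: start with [0]
Visit order: [0, 1, 2, 3, 4]


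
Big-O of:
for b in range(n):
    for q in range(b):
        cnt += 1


Per nesting level: O(n) * O(n) [triangular over b] = O(n^2)
Complexity: O(n^2)


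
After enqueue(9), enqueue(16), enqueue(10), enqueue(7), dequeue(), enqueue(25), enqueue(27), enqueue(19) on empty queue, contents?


enqueue(9) -> [9]
enqueue(16) -> [9, 16]
enqueue(10) -> [9, 16, 10]
enqueue(7) -> [9, 16, 10, 7]
dequeue() returns 9 -> [16, 10, 7]
enqueue(25) -> [16, 10, 7, 25]
enqueue(27) -> [16, 10, 7, 25, 27]
enqueue(19) -> [16, 10, 7, 25, 27, 19]
Final queue (front to back): [16, 10, 7, 25, 27, 19]


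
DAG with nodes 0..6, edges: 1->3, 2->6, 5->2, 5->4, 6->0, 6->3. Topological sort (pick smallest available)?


Kahn's algorithm, process smallest node first
Order: [1, 5, 2, 4, 6, 0, 3]


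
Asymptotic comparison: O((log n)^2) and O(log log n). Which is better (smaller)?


double-logarithmic grows slower than polylogarithmic
O(log log n) is asymptotically smaller; O((log n)^2) grows faster


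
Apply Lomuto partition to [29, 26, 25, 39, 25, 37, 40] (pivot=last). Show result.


Elements <= 40 go left of pivot.
Result: [29, 26, 25, 39, 25, 37, 40], pivot at index 6


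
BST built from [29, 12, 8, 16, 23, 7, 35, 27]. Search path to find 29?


BST root = 29
Search for 29: compare at each node
Path: [29]


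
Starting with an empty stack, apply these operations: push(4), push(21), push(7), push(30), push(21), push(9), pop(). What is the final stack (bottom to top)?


push(4) -> [4]
push(21) -> [4, 21]
push(7) -> [4, 21, 7]
push(30) -> [4, 21, 7, 30]
push(21) -> [4, 21, 7, 30, 21]
push(9) -> [4, 21, 7, 30, 21, 9]
pop() returns 9 -> [4, 21, 7, 30, 21]
Final stack (bottom to top): [4, 21, 7, 30, 21]


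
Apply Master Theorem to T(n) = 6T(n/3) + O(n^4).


a=6, b=3, c=4. log_3(6)=1.631 < c=4. Case 3: O(n^c) = O(n^4)
Complexity: O(n^4)


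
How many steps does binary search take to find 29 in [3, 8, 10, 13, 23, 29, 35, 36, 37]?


Search for 29:
[0,8] mid=4 arr[4]=23
[5,8] mid=6 arr[6]=35
[5,5] mid=5 arr[5]=29
Total: 3 comparisons


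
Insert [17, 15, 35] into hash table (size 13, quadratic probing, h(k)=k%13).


Insertions: 17->slot 4; 15->slot 2; 35->slot 9
Table: [None, None, 15, None, 17, None, None, None, None, 35, None, None, None]


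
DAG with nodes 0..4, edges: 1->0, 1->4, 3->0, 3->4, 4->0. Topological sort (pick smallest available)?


Kahn's algorithm, process smallest node first
Order: [1, 2, 3, 4, 0]


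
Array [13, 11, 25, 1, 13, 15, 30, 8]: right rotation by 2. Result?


Right rotate by 2: [30, 8, 13, 11, 25, 1, 13, 15]


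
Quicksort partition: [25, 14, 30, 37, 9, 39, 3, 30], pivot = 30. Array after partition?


Elements <= 30 go left of pivot.
Result: [25, 14, 30, 9, 3, 30, 37, 39], pivot at index 5


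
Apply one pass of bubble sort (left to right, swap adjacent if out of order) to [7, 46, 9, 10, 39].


After one pass: [7, 9, 10, 39, 46]


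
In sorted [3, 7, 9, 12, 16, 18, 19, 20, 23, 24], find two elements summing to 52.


Two pointers: lo=0, hi=9
No pair sums to 52


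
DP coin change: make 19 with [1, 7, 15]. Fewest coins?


dp[0]=0; dp[i]=1+min(dp[i-c] for c in coins)
...dp[14]=2, dp[15]=1, dp[16]=2, dp[17]=3, dp[18]=4, dp[19]=5
Minimum coins for 19 = 5


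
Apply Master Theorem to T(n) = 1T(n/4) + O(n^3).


a=1, b=4, c=3. log_4(1)=0 < c=3. Case 3: O(n^c) = O(n^3)
Complexity: O(n^3)


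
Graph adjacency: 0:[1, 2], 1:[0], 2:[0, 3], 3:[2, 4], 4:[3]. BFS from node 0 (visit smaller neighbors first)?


BFS queue: start with [0]
Visit order: [0, 1, 2, 3, 4]


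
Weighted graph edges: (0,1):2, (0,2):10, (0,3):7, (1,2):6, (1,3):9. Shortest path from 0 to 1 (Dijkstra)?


Dijkstra from 0:
Distances: {0: 0, 1: 2, 2: 8, 3: 7}
Shortest distance to 1 = 2, path = [0, 1]


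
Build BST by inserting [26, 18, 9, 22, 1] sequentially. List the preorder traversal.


Root = 26; build tree by BST insertion.
Preorder traversal: [26, 18, 9, 1, 22]


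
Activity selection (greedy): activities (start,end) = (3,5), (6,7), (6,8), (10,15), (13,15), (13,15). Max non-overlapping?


Greedy: pick earliest-ending, then skip overlaps.
Selected (3 activities): [(3, 5), (6, 7), (10, 15)]


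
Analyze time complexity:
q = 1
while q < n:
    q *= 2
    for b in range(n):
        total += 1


Per nesting level: O(log n) * O(n) = O(n log n)
Complexity: O(n log n)


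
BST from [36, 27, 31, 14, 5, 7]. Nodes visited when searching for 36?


BST root = 36
Search for 36: compare at each node
Path: [36]


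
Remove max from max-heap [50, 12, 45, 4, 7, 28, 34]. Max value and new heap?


Max = 50
Replace root with last, heapify down
Resulting heap: [45, 12, 34, 4, 7, 28]


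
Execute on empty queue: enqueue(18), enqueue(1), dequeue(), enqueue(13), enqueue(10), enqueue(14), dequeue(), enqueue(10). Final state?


enqueue(18) -> [18]
enqueue(1) -> [18, 1]
dequeue() returns 18 -> [1]
enqueue(13) -> [1, 13]
enqueue(10) -> [1, 13, 10]
enqueue(14) -> [1, 13, 10, 14]
dequeue() returns 1 -> [13, 10, 14]
enqueue(10) -> [13, 10, 14, 10]
Final queue (front to back): [13, 10, 14, 10]


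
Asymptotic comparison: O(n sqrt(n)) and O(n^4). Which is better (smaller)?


n^1.5 grows slower than quartic
O(n sqrt(n)) is asymptotically smaller; O(n^4) grows faster


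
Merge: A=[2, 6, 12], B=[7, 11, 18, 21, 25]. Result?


Compare heads, take smaller each step.
Merged: [2, 6, 7, 11, 12, 18, 21, 25]


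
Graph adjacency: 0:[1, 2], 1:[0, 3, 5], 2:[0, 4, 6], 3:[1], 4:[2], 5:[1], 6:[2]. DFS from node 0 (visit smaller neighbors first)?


DFS stack-based: start with [0]
Visit order: [0, 1, 3, 5, 2, 4, 6]


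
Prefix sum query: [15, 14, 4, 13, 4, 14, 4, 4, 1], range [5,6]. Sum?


Prefix sums: [0, 15, 29, 33, 46, 50, 64, 68, 72, 73]
Sum[5..6] = prefix[7] - prefix[5] = 68 - 50 = 18


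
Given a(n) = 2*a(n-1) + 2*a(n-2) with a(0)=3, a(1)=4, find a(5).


Build bottom-up:
...a(3)=36, a(4)=100, a(5)=2*100+2*36=272


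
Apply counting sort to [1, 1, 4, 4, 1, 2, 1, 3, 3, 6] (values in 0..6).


Count array: [0, 4, 1, 2, 2, 0, 1]
Reconstruct: [1, 1, 1, 1, 2, 3, 3, 4, 4, 6]


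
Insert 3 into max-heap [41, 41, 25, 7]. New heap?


Append 3: [41, 41, 25, 7, 3]
Bubble up: no swaps needed
Result: [41, 41, 25, 7, 3]


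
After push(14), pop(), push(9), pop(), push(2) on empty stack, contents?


push(14) -> [14]
pop() returns 14 -> []
push(9) -> [9]
pop() returns 9 -> []
push(2) -> [2]
Final stack (bottom to top): [2]


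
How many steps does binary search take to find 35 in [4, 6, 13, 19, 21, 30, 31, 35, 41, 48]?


Search for 35:
[0,9] mid=4 arr[4]=21
[5,9] mid=7 arr[7]=35
Total: 2 comparisons


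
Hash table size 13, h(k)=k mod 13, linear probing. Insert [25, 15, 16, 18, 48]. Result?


Insertions: 25->slot 12; 15->slot 2; 16->slot 3; 18->slot 5; 48->slot 9
Table: [None, None, 15, 16, None, 18, None, None, None, 48, None, None, 25]


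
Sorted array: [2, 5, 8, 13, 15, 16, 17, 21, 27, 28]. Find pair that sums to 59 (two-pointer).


Two pointers: lo=0, hi=9
No pair sums to 59


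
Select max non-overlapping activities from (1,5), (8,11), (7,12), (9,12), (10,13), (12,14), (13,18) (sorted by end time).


Greedy: pick earliest-ending, then skip overlaps.
Selected (3 activities): [(1, 5), (8, 11), (12, 14)]


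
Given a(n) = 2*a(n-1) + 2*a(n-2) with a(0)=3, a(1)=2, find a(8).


Build bottom-up:
...a(6)=504, a(7)=1376, a(8)=2*1376+2*504=3760


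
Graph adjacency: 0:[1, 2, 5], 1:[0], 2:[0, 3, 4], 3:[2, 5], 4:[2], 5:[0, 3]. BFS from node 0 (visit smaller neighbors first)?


BFS queue: start with [0]
Visit order: [0, 1, 2, 5, 3, 4]


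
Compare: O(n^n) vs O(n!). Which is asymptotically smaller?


factorial grows slower than n^n
O(n!) is asymptotically smaller; O(n^n) grows faster


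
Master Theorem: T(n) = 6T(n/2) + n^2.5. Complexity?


a=6, b=2, c=2.5. log_2(6)=2.585 > c=2.5. Case 1: O(n^log_b(a)) = O(n^2.585)
Complexity: O(n^2.585)


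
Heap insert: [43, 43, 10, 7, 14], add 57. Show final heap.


Append 57: [43, 43, 10, 7, 14, 57]
Bubble up: swap idx 5(57) with idx 2(10); swap idx 2(57) with idx 0(43)
Result: [57, 43, 43, 7, 14, 10]


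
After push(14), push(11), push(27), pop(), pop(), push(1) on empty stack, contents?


push(14) -> [14]
push(11) -> [14, 11]
push(27) -> [14, 11, 27]
pop() returns 27 -> [14, 11]
pop() returns 11 -> [14]
push(1) -> [14, 1]
Final stack (bottom to top): [14, 1]


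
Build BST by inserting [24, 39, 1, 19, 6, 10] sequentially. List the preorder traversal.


Root = 24; build tree by BST insertion.
Preorder traversal: [24, 1, 19, 6, 10, 39]


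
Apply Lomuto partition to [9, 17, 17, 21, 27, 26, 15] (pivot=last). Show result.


Elements <= 15 go left of pivot.
Result: [9, 15, 17, 21, 27, 26, 17], pivot at index 1


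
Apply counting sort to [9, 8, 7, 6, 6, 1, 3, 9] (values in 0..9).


Count array: [0, 1, 0, 1, 0, 0, 2, 1, 1, 2]
Reconstruct: [1, 3, 6, 6, 7, 8, 9, 9]


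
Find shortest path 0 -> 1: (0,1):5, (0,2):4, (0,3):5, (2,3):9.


Dijkstra from 0:
Distances: {0: 0, 1: 5, 2: 4, 3: 5}
Shortest distance to 1 = 5, path = [0, 1]


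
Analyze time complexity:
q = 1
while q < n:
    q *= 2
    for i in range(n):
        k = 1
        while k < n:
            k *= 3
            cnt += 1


Per nesting level: O(log n) * O(n) * O(log n) = O(n (log n)^2)
Complexity: O(n (log n)^2)


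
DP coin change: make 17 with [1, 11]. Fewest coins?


dp[0]=0; dp[i]=1+min(dp[i-c] for c in coins)
...dp[12]=2, dp[13]=3, dp[14]=4, dp[15]=5, dp[16]=6, dp[17]=7
Minimum coins for 17 = 7


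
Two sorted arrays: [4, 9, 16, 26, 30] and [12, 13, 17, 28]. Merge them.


Compare heads, take smaller each step.
Merged: [4, 9, 12, 13, 16, 17, 26, 28, 30]


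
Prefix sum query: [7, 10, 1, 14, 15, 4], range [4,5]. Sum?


Prefix sums: [0, 7, 17, 18, 32, 47, 51]
Sum[4..5] = prefix[6] - prefix[4] = 51 - 32 = 19


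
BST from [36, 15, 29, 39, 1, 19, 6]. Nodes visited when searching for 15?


BST root = 36
Search for 15: compare at each node
Path: [36, 15]


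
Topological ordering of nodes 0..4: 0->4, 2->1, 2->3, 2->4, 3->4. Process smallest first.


Kahn's algorithm, process smallest node first
Order: [0, 2, 1, 3, 4]


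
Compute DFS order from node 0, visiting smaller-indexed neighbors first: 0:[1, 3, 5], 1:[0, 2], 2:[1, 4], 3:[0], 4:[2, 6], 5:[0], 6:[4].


DFS stack-based: start with [0]
Visit order: [0, 1, 2, 4, 6, 3, 5]


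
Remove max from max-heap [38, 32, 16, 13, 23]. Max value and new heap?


Max = 38
Replace root with last, heapify down
Resulting heap: [32, 23, 16, 13]


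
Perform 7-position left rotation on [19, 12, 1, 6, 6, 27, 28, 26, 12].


Left rotate by 7: [26, 12, 19, 12, 1, 6, 6, 27, 28]
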